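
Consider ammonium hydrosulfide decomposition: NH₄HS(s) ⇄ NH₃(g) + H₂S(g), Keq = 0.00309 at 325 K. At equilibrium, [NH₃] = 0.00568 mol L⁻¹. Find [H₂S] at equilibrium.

(NH₄HS is a pure solid — omitted from Keq.)
At equilibrium, Keq = [NH₃]·[H₂S] = 0.00309.
(0.00568)·([H₂S]) = 0.00309
[H₂S] = 0.544 mol L⁻¹

[H₂S] = 0.544 mol L⁻¹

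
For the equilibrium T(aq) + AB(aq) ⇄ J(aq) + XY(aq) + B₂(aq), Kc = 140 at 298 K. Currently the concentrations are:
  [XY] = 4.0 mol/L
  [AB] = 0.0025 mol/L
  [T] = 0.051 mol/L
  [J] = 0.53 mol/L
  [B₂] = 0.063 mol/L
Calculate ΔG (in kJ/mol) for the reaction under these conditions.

Qc = [J]·[XY]·[B₂] / ([T]·[AB]) = (0.53)·(4.0)·(0.063) / ((0.051)·(0.0025)) = 1050
ΔG = RT ln(Qc/Kc) = (8.314 J mol⁻¹ K⁻¹)(298 K) × ln(1050/140)
   = (2.478 kJ/mol)(2.015) = 4.99 kJ/mol
ΔG > 0, so the forward reaction is non-spontaneous (proceeds in reverse).

ΔG = 4.99 kJ/mol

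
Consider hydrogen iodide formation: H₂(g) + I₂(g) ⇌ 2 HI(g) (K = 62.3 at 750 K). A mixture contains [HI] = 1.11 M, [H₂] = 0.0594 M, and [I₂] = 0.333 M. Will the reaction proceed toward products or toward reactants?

neither direction; the system is at equilibrium

Q = [HI]² / ([H₂]·[I₂]) = (1.11)² / ((0.0594)·(0.333)) = 62.3
Q = 62.3 = K, so the system is already at equilibrium.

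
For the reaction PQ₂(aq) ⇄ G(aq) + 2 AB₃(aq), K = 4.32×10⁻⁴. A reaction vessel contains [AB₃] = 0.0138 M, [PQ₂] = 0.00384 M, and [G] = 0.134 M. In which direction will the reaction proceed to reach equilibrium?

Q = [G]·[AB₃]² / [PQ₂] = (0.134)·(0.0138)² / (0.00384) = 0.00665
Q = 0.00665 > K = 4.32×10⁻⁴, so the reverse reaction proceeds.

toward reactants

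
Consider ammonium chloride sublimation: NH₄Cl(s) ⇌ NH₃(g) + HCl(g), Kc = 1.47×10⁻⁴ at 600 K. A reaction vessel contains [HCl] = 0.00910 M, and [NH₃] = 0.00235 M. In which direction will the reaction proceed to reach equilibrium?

to the right

(NH₄Cl is a pure solid — omitted from Qc.)
Qc = [NH₃]·[HCl] = (0.00235)·(0.00910) = 2.14×10⁻⁵
Qc = 2.14×10⁻⁵ < Kc = 1.47×10⁻⁴, so the forward reaction proceeds.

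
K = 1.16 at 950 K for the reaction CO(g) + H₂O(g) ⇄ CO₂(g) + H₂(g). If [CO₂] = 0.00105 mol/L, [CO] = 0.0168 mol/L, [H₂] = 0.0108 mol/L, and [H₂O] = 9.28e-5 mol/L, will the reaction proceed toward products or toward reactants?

reverse (toward reactants)

Q = [CO₂]·[H₂] / ([CO]·[H₂O]) = (0.00105)·(0.0108) / ((0.0168)·(9.28e-5)) = 7.27
Q = 7.27 > K = 1.16, so the reverse reaction proceeds.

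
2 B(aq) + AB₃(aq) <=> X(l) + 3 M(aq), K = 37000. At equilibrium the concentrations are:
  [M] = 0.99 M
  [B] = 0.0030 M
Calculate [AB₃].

(X is a pure liquid — omitted from K.)
At equilibrium, K = [M]³ / ([B]²·[AB₃]) = 37000.
(0.99)³ / ((0.0030)²·([AB₃])) = 37000
[AB₃] = 2.91 = 2.9 M

[AB₃] = 2.9 M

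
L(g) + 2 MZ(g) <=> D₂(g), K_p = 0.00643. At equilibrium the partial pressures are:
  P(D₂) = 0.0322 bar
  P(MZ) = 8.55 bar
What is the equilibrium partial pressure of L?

P(L) = 0.0685 bar

At equilibrium, K_p = P(D₂) / (P(L)·P(MZ)²) = 0.00643.
(0.0322) / ((P(L))·(8.55)²) = 0.00643
P(L) = 0.0685 bar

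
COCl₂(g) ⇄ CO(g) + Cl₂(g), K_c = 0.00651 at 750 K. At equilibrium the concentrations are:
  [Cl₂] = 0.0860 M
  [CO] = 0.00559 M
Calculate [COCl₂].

At equilibrium, K_c = [CO]·[Cl₂] / [COCl₂] = 0.00651.
(0.00559)·(0.0860) / ([COCl₂]) = 0.00651
[COCl₂] = 0.0738 M

[COCl₂] = 0.0738 M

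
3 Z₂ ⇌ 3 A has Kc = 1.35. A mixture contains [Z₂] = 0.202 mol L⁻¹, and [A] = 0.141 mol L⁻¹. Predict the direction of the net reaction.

Qc = [A]³ / [Z₂]³ = (0.141)³ / (0.202)³ = 0.340
Qc = 0.340 < Kc = 1.35, so the forward reaction proceeds.

forward (toward products)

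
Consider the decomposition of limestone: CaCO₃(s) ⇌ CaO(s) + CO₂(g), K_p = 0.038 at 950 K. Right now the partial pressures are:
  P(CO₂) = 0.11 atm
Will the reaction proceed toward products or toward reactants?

(CaCO₃, CaO are pure solids — omitted from Q_p.)
Q_p = P(CO₂) = 0.11
Q_p = 0.11 > K_p = 0.038, so the reverse reaction proceeds.

in the reverse direction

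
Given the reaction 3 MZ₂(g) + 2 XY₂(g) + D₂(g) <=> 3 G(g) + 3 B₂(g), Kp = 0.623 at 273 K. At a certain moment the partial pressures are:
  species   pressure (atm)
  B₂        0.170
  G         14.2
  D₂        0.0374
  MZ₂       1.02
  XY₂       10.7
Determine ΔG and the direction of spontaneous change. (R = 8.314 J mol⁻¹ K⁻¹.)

ΔG = 3.64 kJ/mol; the forward reaction is non-spontaneous

Qp = P(G)³·P(B₂)³ / (P(MZ₂)³·P(XY₂)²·P(D₂)) = (14.2)³·(0.170)³ / ((1.02)³·(10.7)²·(0.0374)) = 3.10
ΔG = RT ln(Qp/Kp) = (8.314 J mol⁻¹ K⁻¹)(273 K) × ln(3.10/0.623)
   = (2.270 kJ/mol)(1.605) = 3.64 kJ/mol
ΔG > 0, so the forward reaction is non-spontaneous (proceeds in reverse).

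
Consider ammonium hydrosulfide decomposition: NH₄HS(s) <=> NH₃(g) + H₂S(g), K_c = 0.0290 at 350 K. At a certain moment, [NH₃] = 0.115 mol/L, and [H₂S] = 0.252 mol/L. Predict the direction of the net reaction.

neither direction; the system is at equilibrium

(NH₄HS is a pure solid — omitted from Q_c.)
Q_c = [NH₃]·[H₂S] = (0.115)·(0.252) = 0.0290
Q_c = 0.0290 = K_c, so the system is already at equilibrium.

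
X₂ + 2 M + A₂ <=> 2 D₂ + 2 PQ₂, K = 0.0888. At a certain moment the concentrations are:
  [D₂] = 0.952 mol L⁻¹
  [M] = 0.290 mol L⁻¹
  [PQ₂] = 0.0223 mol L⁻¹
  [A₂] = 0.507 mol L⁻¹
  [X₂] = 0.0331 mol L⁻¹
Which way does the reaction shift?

in the reverse direction

Q = [D₂]²·[PQ₂]² / ([X₂]·[M]²·[A₂]) = (0.952)²·(0.0223)² / ((0.0331)·(0.290)²·(0.507)) = 0.319
Q = 0.319 > K = 0.0888, so the reverse reaction proceeds.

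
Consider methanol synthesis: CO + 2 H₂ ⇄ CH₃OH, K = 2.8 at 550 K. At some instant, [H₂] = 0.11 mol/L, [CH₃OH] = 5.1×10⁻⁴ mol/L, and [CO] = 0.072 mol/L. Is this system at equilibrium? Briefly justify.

Q = [CH₃OH] / ([CO]·[H₂]²) = (5.1×10⁻⁴) / ((0.072)·(0.11)²) = 0.59
Q = 0.59 < K = 2.8: net forward reaction.

no; Q < K, reaction proceeds forward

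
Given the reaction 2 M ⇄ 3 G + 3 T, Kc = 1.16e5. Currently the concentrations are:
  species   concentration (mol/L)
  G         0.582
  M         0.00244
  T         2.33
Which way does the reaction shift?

Qc = [G]³·[T]³ / [M]² = (0.582)³·(2.33)³ / (0.00244)² = 4.19e5
Qc = 4.19e5 > Kc = 1.16e5, so the reverse reaction proceeds.

toward reactants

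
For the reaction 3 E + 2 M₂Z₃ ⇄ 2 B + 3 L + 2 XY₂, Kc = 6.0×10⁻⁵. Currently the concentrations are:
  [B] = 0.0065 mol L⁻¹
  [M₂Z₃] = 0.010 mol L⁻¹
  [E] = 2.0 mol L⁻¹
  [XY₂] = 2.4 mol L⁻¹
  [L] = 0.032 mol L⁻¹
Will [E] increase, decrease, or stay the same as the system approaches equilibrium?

decrease

Qc = [B]²·[L]³·[XY₂]² / ([E]³·[M₂Z₃]²) = (0.0065)²·(0.032)³·(2.4)² / ((2.0)³·(0.010)²) = 1.0×10⁻⁵
Qc = 1.0×10⁻⁵ < Kc = 6.0×10⁻⁵: net forward reaction.
E is a reactant, so it decreases.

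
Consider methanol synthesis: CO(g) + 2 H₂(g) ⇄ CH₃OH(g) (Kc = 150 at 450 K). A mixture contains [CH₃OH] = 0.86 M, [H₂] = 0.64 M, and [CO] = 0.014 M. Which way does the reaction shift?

Qc = [CH₃OH] / ([CO]·[H₂]²) = (0.86) / ((0.014)·(0.64)²) = 150
Qc = 150 = Kc, so the system is already at equilibrium.

neither direction; the system is at equilibrium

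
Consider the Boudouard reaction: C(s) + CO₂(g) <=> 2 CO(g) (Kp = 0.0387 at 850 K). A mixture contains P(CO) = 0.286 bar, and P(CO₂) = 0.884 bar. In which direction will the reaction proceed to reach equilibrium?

(C is a pure solid — omitted from Qp.)
Qp = P(CO)² / P(CO₂) = (0.286)² / (0.884) = 0.0925
Qp = 0.0925 > Kp = 0.0387, so the reverse reaction proceeds.

in the reverse direction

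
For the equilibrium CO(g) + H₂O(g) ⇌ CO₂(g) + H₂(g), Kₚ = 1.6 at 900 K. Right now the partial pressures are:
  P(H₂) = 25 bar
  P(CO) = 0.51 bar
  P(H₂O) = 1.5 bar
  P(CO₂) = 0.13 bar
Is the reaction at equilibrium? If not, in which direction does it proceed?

reverse (toward reactants)

Qₚ = P(CO₂)·P(H₂) / (P(CO)·P(H₂O)) = (0.13)·(25) / ((0.51)·(1.5)) = 4.2
Qₚ = 4.2 > Kₚ = 1.6, so the reverse reaction proceeds.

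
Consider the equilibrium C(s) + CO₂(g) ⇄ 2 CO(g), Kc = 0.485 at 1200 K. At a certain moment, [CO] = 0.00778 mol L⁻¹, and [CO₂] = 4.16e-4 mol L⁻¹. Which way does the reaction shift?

(C is a pure solid — omitted from Qc.)
Qc = [CO]² / [CO₂] = (0.00778)² / (4.16e-4) = 0.146
Qc = 0.146 < Kc = 0.485, so the forward reaction proceeds.

forward (toward products)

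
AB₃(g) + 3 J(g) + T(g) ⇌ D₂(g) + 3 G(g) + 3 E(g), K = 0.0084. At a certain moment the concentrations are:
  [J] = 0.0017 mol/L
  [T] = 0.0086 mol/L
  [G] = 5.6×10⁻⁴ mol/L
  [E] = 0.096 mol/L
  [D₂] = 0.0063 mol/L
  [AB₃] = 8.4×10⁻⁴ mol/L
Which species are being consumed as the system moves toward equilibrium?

Q = [D₂]·[G]³·[E]³ / ([AB₃]·[J]³·[T]) = (0.0063)·(5.6×10⁻⁴)³·(0.096)³ / ((8.4×10⁻⁴)·(0.0017)³·(0.0086)) = 0.028
Q = 0.028 > K = 0.0084: net reverse reaction.

D₂, G, E (products)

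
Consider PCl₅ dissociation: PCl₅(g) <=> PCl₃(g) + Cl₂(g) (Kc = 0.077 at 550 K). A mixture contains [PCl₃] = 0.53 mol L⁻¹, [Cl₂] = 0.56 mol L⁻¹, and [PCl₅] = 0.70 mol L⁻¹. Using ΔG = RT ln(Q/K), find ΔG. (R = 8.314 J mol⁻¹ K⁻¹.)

ΔG = 7.80 kJ/mol

Qc = [PCl₃]·[Cl₂] / [PCl₅] = (0.53)·(0.56) / (0.70) = 0.424
ΔG = RT ln(Qc/Kc) = (8.314 J mol⁻¹ K⁻¹)(550 K) × ln(0.424/0.077)
   = (4.573 kJ/mol)(1.706) = 7.80 kJ/mol
ΔG > 0, so the forward reaction is non-spontaneous (proceeds in reverse).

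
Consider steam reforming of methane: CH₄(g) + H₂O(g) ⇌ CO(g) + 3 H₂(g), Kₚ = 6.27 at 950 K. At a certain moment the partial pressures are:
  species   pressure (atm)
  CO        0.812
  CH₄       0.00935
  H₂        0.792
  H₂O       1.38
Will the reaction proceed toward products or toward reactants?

toward reactants

Qₚ = P(CO)·P(H₂)³ / (P(CH₄)·P(H₂O)) = (0.812)·(0.792)³ / ((0.00935)·(1.38)) = 31.3
Qₚ = 31.3 > Kₚ = 6.27, so the reverse reaction proceeds.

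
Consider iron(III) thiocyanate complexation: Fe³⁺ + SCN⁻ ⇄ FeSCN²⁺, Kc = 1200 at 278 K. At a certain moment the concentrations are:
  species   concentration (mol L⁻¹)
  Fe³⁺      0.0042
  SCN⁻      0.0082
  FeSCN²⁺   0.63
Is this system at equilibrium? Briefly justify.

Qc = [FeSCN²⁺] / ([Fe³⁺]·[SCN⁻]) = (0.63) / ((0.0042)·(0.0082)) = 18000
Qc = 18000 > Kc = 1200: net reverse reaction.

no; Q > K, reaction proceeds in reverse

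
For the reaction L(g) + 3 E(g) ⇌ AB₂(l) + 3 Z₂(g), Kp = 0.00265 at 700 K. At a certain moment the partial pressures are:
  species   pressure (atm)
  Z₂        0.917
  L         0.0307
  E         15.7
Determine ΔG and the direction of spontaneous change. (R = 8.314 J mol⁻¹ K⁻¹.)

(AB₂ is a pure liquid — omitted from Qp.)
Qp = P(Z₂)³ / (P(L)·P(E)³) = (0.917)³ / ((0.0307)·(15.7)³) = 0.00649
ΔG = RT ln(Qp/Kp) = (8.314 J mol⁻¹ K⁻¹)(700 K) × ln(0.00649/0.00265)
   = (5.820 kJ/mol)(0.8957) = 5.21 kJ/mol
ΔG > 0, so the forward reaction is non-spontaneous (proceeds in reverse).

ΔG = 5.21 kJ/mol; the forward reaction is non-spontaneous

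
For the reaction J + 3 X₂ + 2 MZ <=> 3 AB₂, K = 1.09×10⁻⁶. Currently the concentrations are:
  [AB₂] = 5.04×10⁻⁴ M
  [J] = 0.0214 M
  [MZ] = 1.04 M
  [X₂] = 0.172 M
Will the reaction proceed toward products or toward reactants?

neither direction; the system is at equilibrium

Q = [AB₂]³ / ([J]·[X₂]³·[MZ]²) = (5.04×10⁻⁴)³ / ((0.0214)·(0.172)³·(1.04)²) = 1.09×10⁻⁶
Q = 1.09×10⁻⁶ = K, so the system is already at equilibrium.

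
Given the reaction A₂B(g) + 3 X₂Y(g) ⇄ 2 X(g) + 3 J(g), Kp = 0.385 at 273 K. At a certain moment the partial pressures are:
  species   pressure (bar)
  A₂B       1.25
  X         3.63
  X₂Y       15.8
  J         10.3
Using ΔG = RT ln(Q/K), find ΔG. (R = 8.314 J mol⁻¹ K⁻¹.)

Qp = P(X)²·P(J)³ / (P(A₂B)·P(X₂Y)³) = (3.63)²·(10.3)³ / ((1.25)·(15.8)³) = 2.92
ΔG = RT ln(Qp/Kp) = (8.314 J mol⁻¹ K⁻¹)(273 K) × ln(2.92/0.385)
   = (2.270 kJ/mol)(2.026) = 4.60 kJ/mol
ΔG > 0, so the forward reaction is non-spontaneous (proceeds in reverse).

ΔG = 4.60 kJ/mol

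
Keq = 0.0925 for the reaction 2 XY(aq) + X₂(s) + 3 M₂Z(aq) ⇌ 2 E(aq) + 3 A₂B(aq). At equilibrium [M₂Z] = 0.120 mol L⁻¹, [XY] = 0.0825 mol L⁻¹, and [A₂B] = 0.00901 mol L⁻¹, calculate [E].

[E] = 1.22 mol L⁻¹

(X₂ is a pure solid — omitted from Keq.)
At equilibrium, Keq = [E]²·[A₂B]³ / ([XY]²·[M₂Z]³) = 0.0925.
([E])²·(0.00901)³ / ((0.0825)²·(0.120)³) = 0.0925
[E]² = 1.49 ⇒ [E] = 1.22 mol L⁻¹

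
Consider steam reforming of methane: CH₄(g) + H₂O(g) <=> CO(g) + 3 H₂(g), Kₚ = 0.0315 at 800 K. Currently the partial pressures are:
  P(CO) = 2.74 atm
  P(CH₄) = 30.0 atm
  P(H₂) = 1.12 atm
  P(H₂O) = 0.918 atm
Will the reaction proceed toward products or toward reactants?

to the left

Qₚ = P(CO)·P(H₂)³ / (P(CH₄)·P(H₂O)) = (2.74)·(1.12)³ / ((30.0)·(0.918)) = 0.140
Qₚ = 0.140 > Kₚ = 0.0315, so the reverse reaction proceeds.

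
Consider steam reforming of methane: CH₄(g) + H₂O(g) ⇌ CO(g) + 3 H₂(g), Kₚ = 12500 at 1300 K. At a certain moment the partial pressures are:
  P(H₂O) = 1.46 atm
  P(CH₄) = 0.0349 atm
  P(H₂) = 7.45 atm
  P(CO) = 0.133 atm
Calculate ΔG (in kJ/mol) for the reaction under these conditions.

ΔG = -26.5 kJ/mol

Qₚ = P(CO)·P(H₂)³ / (P(CH₄)·P(H₂O)) = (0.133)·(7.45)³ / ((0.0349)·(1.46)) = 1080
ΔG = RT ln(Qₚ/Kₚ) = (8.314 J mol⁻¹ K⁻¹)(1300 K) × ln(1080/12500)
   = (10.81 kJ/mol)(-2.449) = -26.5 kJ/mol
ΔG < 0, so the forward reaction is spontaneous (proceeds forward).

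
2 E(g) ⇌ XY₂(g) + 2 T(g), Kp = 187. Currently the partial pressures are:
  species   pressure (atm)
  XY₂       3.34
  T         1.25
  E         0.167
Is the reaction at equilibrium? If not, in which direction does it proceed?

Qp = P(XY₂)·P(T)² / P(E)² = (3.34)·(1.25)² / (0.167)² = 187
Qp = 187 = Kp, so the system is already at equilibrium.

neither direction; the system is at equilibrium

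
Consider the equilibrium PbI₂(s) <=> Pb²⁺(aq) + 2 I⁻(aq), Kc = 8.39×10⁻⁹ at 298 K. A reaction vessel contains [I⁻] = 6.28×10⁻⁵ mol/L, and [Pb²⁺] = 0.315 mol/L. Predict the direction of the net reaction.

forward (toward products)

(PbI₂ is a pure solid — omitted from Qc.)
Qc = [Pb²⁺]·[I⁻]² = (0.315)·(6.28×10⁻⁵)² = 1.24×10⁻⁹
Qc = 1.24×10⁻⁹ < Kc = 8.39×10⁻⁹, so the forward reaction proceeds.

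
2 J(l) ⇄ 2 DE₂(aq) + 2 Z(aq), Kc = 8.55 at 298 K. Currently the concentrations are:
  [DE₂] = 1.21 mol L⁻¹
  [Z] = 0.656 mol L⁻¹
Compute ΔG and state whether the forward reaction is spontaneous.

ΔG = -6.46 kJ/mol; the forward reaction is spontaneous

(J is a pure liquid — omitted from Qc.)
Qc = [DE₂]²·[Z]² = (1.21)²·(0.656)² = 0.630
ΔG = RT ln(Qc/Kc) = (8.314 J mol⁻¹ K⁻¹)(298 K) × ln(0.630/8.55)
   = (2.478 kJ/mol)(-2.608) = -6.46 kJ/mol
ΔG < 0, so the forward reaction is spontaneous (proceeds forward).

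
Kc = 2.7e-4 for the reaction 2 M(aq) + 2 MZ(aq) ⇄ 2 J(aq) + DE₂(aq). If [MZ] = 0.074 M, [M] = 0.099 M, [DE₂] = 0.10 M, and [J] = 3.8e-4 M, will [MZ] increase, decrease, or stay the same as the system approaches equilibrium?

Qc = [J]²·[DE₂] / ([M]²·[MZ]²) = (3.8e-4)²·(0.10) / ((0.099)²·(0.074)²) = 2.7e-4
Qc = 2.7e-4 = Kc; the system is at equilibrium.

stay the same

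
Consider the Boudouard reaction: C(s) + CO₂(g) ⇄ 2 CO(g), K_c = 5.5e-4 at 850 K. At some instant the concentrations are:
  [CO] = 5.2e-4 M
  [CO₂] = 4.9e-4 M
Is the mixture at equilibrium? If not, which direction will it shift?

yes, at equilibrium

(C is a pure solid — omitted from Q_c.)
Q_c = [CO]² / [CO₂] = (5.2e-4)² / (4.9e-4) = 5.5e-4
Q_c = 5.5e-4 = K_c; the system is at equilibrium.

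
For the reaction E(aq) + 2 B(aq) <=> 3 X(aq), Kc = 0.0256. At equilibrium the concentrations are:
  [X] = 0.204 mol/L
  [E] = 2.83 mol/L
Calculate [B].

At equilibrium, Kc = [X]³ / ([E]·[B]²) = 0.0256.
(0.204)³ / ((2.83)·([B])²) = 0.0256
[B]² = 0.117 ⇒ [B] = 0.342 mol/L

[B] = 0.342 mol/L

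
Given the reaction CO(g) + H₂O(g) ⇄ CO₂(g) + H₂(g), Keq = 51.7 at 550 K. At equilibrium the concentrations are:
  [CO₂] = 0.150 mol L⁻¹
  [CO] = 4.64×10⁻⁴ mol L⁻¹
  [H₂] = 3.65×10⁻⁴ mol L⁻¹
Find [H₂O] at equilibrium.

At equilibrium, Keq = [CO₂]·[H₂] / ([CO]·[H₂O]) = 51.7.
(0.150)·(3.65×10⁻⁴) / ((4.64×10⁻⁴)·([H₂O])) = 51.7
[H₂O] = 0.00228 mol L⁻¹

[H₂O] = 0.00228 mol L⁻¹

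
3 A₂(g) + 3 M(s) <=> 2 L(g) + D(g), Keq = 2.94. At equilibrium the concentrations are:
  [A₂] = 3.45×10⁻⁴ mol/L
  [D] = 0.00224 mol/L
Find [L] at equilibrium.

[L] = 2.32×10⁻⁴ mol/L

(M is a pure solid — omitted from Keq.)
At equilibrium, Keq = [L]²·[D] / [A₂]³ = 2.94.
([L])²·(0.00224) / (3.45×10⁻⁴)³ = 2.94
[L]² = 5.39×10⁻⁸ ⇒ [L] = 2.32×10⁻⁴ mol/L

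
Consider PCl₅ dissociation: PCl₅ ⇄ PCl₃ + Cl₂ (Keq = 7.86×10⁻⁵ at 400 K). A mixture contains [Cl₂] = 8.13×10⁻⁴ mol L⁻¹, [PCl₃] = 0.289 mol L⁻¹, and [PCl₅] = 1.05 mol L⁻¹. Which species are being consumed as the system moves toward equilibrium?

PCl₃, Cl₂ (products)

Q = [PCl₃]·[Cl₂] / [PCl₅] = (0.289)·(8.13×10⁻⁴) / (1.05) = 2.24×10⁻⁴
Q = 2.24×10⁻⁴ > Keq = 7.86×10⁻⁵: net reverse reaction.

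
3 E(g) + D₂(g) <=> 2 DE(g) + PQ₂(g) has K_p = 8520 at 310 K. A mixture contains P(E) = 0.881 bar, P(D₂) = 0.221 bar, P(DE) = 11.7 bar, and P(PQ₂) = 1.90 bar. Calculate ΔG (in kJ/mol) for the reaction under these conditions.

ΔG = -4.12 kJ/mol

Q_p = P(DE)²·P(PQ₂) / (P(E)³·P(D₂)) = (11.7)²·(1.90) / ((0.881)³·(0.221)) = 1720
ΔG = RT ln(Q_p/K_p) = (8.314 J mol⁻¹ K⁻¹)(310 K) × ln(1720/8520)
   = (2.577 kJ/mol)(-1.600) = -4.12 kJ/mol
ΔG < 0, so the forward reaction is spontaneous (proceeds forward).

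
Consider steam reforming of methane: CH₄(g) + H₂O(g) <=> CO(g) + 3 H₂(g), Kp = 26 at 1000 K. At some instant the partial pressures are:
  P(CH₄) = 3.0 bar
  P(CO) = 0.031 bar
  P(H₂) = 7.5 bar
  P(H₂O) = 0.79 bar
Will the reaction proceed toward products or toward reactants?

in the forward direction

Qp = P(CO)·P(H₂)³ / (P(CH₄)·P(H₂O)) = (0.031)·(7.5)³ / ((3.0)·(0.79)) = 5.5
Qp = 5.5 < Kp = 26, so the forward reaction proceeds.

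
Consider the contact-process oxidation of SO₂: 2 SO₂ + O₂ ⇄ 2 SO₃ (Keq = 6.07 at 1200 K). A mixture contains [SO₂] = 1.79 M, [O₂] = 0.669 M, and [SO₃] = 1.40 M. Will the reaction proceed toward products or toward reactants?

in the forward direction

Q = [SO₃]² / ([SO₂]²·[O₂]) = (1.40)² / ((1.79)²·(0.669)) = 0.914
Q = 0.914 < Keq = 6.07, so the forward reaction proceeds.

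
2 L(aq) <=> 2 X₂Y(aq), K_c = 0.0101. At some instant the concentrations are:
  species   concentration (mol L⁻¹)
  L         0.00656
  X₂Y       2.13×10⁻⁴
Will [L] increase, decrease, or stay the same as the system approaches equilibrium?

decrease

Q_c = [X₂Y]² / [L]² = (2.13×10⁻⁴)² / (0.00656)² = 0.00105
Q_c = 0.00105 < K_c = 0.0101: net forward reaction.
L is a reactant, so it decreases.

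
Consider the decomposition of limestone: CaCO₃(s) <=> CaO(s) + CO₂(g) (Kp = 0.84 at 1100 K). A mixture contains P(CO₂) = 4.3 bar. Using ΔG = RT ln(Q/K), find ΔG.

(CaCO₃, CaO are pure solids — omitted from Qp.)
Qp = P(CO₂) = 4.30
ΔG = RT ln(Qp/Kp) = (8.314 J mol⁻¹ K⁻¹)(1100 K) × ln(4.30/0.84)
   = (9.145 kJ/mol)(1.633) = 14.9 kJ/mol
ΔG > 0, so the forward reaction is non-spontaneous (proceeds in reverse).

ΔG = 14.9 kJ/mol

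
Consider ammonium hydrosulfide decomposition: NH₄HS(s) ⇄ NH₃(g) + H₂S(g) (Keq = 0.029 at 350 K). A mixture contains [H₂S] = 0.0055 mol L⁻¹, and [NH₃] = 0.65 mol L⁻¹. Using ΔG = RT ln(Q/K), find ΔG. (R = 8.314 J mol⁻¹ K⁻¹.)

ΔG = -6.09 kJ/mol

(NH₄HS is a pure solid — omitted from Q.)
Q = [NH₃]·[H₂S] = (0.65)·(0.0055) = 0.00358
ΔG = RT ln(Q/Keq) = (8.314 J mol⁻¹ K⁻¹)(350 K) × ln(0.00358/0.029)
   = (2.910 kJ/mol)(-2.092) = -6.09 kJ/mol
ΔG < 0, so the forward reaction is spontaneous (proceeds forward).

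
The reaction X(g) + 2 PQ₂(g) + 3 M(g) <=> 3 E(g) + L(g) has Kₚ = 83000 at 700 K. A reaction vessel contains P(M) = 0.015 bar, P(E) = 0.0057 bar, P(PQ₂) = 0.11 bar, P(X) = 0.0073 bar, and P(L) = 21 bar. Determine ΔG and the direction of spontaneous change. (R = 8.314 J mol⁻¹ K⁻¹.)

Qₚ = P(E)³·P(L) / (P(X)·P(PQ₂)²·P(M)³) = (0.0057)³·(21) / ((0.0073)·(0.11)²·(0.015)³) = 13000
ΔG = RT ln(Qₚ/Kₚ) = (8.314 J mol⁻¹ K⁻¹)(700 K) × ln(13000/83000)
   = (5.820 kJ/mol)(-1.854) = -10.8 kJ/mol
ΔG < 0, so the forward reaction is spontaneous (proceeds forward).

ΔG = -10.8 kJ/mol; the forward reaction is spontaneous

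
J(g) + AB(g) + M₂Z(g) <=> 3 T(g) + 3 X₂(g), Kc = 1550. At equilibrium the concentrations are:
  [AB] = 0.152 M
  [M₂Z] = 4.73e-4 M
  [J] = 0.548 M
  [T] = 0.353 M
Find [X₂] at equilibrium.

At equilibrium, Kc = [T]³·[X₂]³ / ([J]·[AB]·[M₂Z]) = 1550.
(0.353)³·([X₂])³ / ((0.548)·(0.152)·(4.73e-4)) = 1550
[X₂]³ = 1.39 ⇒ [X₂] = 1.12 M

[X₂] = 1.12 M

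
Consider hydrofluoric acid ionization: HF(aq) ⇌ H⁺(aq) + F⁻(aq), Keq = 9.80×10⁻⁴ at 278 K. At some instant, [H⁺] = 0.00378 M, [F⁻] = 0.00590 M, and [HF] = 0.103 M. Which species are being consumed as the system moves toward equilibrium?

Q = [H⁺]·[F⁻] / [HF] = (0.00378)·(0.00590) / (0.103) = 2.17×10⁻⁴
Q = 2.17×10⁻⁴ < Keq = 9.80×10⁻⁴: net forward reaction.

HF (reactants)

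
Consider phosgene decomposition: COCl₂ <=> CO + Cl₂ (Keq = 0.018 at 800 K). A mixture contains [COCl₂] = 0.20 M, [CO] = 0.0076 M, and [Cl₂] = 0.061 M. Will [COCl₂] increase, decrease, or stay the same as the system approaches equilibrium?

decrease

Q = [CO]·[Cl₂] / [COCl₂] = (0.0076)·(0.061) / (0.20) = 0.0023
Q = 0.0023 < Keq = 0.018: net forward reaction.
COCl₂ is a reactant, so it decreases.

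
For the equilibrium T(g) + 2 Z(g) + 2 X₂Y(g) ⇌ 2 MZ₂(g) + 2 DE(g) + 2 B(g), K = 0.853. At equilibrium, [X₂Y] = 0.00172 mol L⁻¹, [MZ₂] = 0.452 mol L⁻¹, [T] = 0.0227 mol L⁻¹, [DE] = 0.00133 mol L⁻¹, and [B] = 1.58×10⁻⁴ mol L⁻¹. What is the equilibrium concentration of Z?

At equilibrium, K = [MZ₂]²·[DE]²·[B]² / ([T]·[Z]²·[X₂Y]²) = 0.853.
(0.452)²·(0.00133)²·(1.58×10⁻⁴)² / ((0.0227)·([Z])²·(0.00172)²) = 0.853
[Z]² = 1.57×10⁻⁷ ⇒ [Z] = 3.97×10⁻⁴ mol L⁻¹

[Z] = 3.97×10⁻⁴ mol L⁻¹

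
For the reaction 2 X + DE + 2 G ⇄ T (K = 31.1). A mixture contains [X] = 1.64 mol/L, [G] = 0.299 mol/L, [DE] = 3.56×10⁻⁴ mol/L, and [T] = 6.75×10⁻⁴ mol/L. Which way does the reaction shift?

in the forward direction

Q = [T] / ([X]²·[DE]·[G]²) = (6.75×10⁻⁴) / ((1.64)²·(3.56×10⁻⁴)·(0.299)²) = 7.89
Q = 7.89 < K = 31.1, so the forward reaction proceeds.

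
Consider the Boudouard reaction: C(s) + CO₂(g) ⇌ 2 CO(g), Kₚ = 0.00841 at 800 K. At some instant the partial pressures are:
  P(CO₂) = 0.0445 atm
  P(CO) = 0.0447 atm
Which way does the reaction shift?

(C is a pure solid — omitted from Qₚ.)
Qₚ = P(CO)² / P(CO₂) = (0.0447)² / (0.0445) = 0.0449
Qₚ = 0.0449 > Kₚ = 0.00841, so the reverse reaction proceeds.

in the reverse direction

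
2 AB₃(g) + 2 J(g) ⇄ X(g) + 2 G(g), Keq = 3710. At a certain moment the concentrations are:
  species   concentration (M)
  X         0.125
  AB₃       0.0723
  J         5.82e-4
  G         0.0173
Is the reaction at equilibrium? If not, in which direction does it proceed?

Q = [X]·[G]² / ([AB₃]²·[J]²) = (0.125)·(0.0173)² / ((0.0723)²·(5.82e-4)²) = 21100
Q = 21100 > Keq = 3710, so the reverse reaction proceeds.

to the left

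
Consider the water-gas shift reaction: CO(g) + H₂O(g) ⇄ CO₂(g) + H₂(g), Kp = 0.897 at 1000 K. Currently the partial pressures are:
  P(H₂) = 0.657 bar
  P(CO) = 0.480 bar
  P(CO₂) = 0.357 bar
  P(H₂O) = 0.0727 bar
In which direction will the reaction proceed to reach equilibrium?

Qp = P(CO₂)·P(H₂) / (P(CO)·P(H₂O)) = (0.357)·(0.657) / ((0.480)·(0.0727)) = 6.72
Qp = 6.72 > Kp = 0.897, so the reverse reaction proceeds.

toward reactants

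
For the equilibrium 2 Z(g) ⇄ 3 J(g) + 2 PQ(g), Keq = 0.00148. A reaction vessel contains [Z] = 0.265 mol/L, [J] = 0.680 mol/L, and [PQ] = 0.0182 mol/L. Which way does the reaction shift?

neither direction; the system is at equilibrium

Q = [J]³·[PQ]² / [Z]² = (0.680)³·(0.0182)² / (0.265)² = 0.00148
Q = 0.00148 = Keq, so the system is already at equilibrium.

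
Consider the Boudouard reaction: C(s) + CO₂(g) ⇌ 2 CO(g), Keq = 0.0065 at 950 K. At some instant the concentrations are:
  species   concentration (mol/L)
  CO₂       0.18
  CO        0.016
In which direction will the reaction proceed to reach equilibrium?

in the forward direction

(C is a pure solid — omitted from Q.)
Q = [CO]² / [CO₂] = (0.016)² / (0.18) = 0.0014
Q = 0.0014 < Keq = 0.0065, so the forward reaction proceeds.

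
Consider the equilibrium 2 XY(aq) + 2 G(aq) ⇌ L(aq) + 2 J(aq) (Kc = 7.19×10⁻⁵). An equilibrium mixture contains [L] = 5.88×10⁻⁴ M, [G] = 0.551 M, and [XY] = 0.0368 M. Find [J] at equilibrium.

[J] = 0.00709 M

At equilibrium, Kc = [L]·[J]² / ([XY]²·[G]²) = 7.19×10⁻⁵.
(5.88×10⁻⁴)·([J])² / ((0.0368)²·(0.551)²) = 7.19×10⁻⁵
[J]² = 5.03×10⁻⁵ ⇒ [J] = 0.00709 M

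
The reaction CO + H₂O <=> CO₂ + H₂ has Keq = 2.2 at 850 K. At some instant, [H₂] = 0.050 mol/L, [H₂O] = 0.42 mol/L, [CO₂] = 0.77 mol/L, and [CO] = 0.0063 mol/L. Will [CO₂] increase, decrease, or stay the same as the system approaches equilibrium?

decrease

Q = [CO₂]·[H₂] / ([CO]·[H₂O]) = (0.77)·(0.050) / ((0.0063)·(0.42)) = 15
Q = 15 > Keq = 2.2: net reverse reaction.
CO₂ is a product, so it decreases.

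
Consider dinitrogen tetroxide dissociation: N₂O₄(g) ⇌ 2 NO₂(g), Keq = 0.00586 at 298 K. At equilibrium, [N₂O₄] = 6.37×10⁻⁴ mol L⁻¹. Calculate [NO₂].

[NO₂] = 0.00193 mol L⁻¹

At equilibrium, Keq = [NO₂]² / [N₂O₄] = 0.00586.
([NO₂])² / (6.37×10⁻⁴) = 0.00586
[NO₂]² = 3.73×10⁻⁶ ⇒ [NO₂] = 0.00193 mol L⁻¹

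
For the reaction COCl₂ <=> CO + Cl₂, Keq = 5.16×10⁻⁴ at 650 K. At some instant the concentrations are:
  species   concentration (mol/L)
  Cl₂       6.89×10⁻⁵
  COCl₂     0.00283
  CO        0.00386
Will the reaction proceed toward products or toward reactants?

in the forward direction

Q = [CO]·[Cl₂] / [COCl₂] = (0.00386)·(6.89×10⁻⁵) / (0.00283) = 9.40×10⁻⁵
Q = 9.40×10⁻⁵ < Keq = 5.16×10⁻⁴, so the forward reaction proceeds.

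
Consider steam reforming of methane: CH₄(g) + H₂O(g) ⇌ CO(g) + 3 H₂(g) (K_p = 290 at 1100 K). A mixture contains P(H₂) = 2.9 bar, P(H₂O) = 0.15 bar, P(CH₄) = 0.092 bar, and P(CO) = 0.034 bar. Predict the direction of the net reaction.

to the right

Q_p = P(CO)·P(H₂)³ / (P(CH₄)·P(H₂O)) = (0.034)·(2.9)³ / ((0.092)·(0.15)) = 60
Q_p = 60 < K_p = 290, so the forward reaction proceeds.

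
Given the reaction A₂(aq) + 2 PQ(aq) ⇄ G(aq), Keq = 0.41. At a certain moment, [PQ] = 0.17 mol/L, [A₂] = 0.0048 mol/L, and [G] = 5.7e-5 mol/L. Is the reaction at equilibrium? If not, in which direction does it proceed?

Q = [G] / ([A₂]·[PQ]²) = (5.7e-5) / ((0.0048)·(0.17)²) = 0.41
Q = 0.41 = Keq, so the system is already at equilibrium.

no net change (already at equilibrium)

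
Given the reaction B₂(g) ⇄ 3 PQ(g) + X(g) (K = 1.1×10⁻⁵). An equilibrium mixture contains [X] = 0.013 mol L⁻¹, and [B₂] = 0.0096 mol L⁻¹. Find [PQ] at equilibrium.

At equilibrium, K = [PQ]³·[X] / [B₂] = 1.1×10⁻⁵.
([PQ])³·(0.013) / (0.0096) = 1.1×10⁻⁵
[PQ]³ = 8.12×10⁻⁶ ⇒ [PQ] = 0.020 mol L⁻¹

[PQ] = 0.020 mol L⁻¹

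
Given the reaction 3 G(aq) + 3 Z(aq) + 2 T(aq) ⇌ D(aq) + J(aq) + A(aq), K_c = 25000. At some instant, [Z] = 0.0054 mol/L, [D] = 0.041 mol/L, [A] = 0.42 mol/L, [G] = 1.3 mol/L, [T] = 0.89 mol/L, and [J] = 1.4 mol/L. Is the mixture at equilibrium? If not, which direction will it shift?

Q_c = [D]·[J]·[A] / ([G]³·[Z]³·[T]²) = (0.041)·(1.4)·(0.42) / ((1.3)³·(0.0054)³·(0.89)²) = 88000
Q_c = 88000 > K_c = 25000: net reverse reaction.

no; Q > K, reaction proceeds in reverse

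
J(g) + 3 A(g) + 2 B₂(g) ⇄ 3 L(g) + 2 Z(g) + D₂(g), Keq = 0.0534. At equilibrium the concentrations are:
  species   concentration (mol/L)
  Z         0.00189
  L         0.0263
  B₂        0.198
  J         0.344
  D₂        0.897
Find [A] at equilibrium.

[A] = 0.00433 mol/L

At equilibrium, Keq = [L]³·[Z]²·[D₂] / ([J]·[A]³·[B₂]²) = 0.0534.
(0.0263)³·(0.00189)²·(0.897) / ((0.344)·([A])³·(0.198)²) = 0.0534
[A]³ = 8.09×10⁻⁸ ⇒ [A] = 0.00433 mol/L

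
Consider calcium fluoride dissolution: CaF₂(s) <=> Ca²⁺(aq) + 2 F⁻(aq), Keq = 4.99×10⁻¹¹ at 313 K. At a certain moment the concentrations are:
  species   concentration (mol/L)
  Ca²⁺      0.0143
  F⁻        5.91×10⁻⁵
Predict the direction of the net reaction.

at equilibrium

(CaF₂ is a pure solid — omitted from Q.)
Q = [Ca²⁺]·[F⁻]² = (0.0143)·(5.91×10⁻⁵)² = 4.99×10⁻¹¹
Q = 4.99×10⁻¹¹ = Keq, so the system is already at equilibrium.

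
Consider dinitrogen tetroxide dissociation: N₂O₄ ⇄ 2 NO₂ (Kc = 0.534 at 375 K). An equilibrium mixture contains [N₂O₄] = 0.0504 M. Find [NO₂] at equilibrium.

[NO₂] = 0.164 M

At equilibrium, Kc = [NO₂]² / [N₂O₄] = 0.534.
([NO₂])² / (0.0504) = 0.534
[NO₂]² = 0.0269 ⇒ [NO₂] = 0.164 M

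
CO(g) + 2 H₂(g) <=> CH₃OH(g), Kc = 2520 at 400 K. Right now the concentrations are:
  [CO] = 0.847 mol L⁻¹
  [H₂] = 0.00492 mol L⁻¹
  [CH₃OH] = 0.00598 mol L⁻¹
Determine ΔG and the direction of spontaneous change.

Qc = [CH₃OH] / ([CO]·[H₂]²) = (0.00598) / ((0.847)·(0.00492)²) = 292
ΔG = RT ln(Qc/Kc) = (8.314 J mol⁻¹ K⁻¹)(400 K) × ln(292/2520)
   = (3.326 kJ/mol)(-2.155) = -7.17 kJ/mol
ΔG < 0, so the forward reaction is spontaneous (proceeds forward).

ΔG = -7.17 kJ/mol; the forward reaction is spontaneous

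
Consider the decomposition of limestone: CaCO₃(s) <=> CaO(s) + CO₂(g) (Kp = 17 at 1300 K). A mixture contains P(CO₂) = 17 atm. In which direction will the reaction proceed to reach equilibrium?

neither direction; the system is at equilibrium

(CaCO₃, CaO are pure solids — omitted from Qp.)
Qp = P(CO₂) = 17
Qp = 17 = Kp, so the system is already at equilibrium.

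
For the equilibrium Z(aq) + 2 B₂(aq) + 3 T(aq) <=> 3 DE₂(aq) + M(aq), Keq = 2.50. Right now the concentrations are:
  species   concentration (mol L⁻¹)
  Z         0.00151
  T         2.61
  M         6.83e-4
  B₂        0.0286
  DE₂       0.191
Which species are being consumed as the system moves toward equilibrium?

Z, B₂, T (reactants)

Q = [DE₂]³·[M] / ([Z]·[B₂]²·[T]³) = (0.191)³·(6.83e-4) / ((0.00151)·(0.0286)²·(2.61)³) = 0.217
Q = 0.217 < Keq = 2.50: net forward reaction.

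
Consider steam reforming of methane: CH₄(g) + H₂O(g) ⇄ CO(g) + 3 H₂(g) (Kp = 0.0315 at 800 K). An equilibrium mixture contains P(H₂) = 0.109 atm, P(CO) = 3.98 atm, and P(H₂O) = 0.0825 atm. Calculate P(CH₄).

At equilibrium, Kp = P(CO)·P(H₂)³ / (P(CH₄)·P(H₂O)) = 0.0315.
(3.98)·(0.109)³ / ((P(CH₄))·(0.0825)) = 0.0315
P(CH₄) = 1.98 atm

P(CH₄) = 1.98 atm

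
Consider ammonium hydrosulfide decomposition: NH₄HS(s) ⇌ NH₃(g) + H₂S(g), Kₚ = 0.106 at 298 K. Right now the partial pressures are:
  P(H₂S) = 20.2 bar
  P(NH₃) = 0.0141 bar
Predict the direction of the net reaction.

(NH₄HS is a pure solid — omitted from Qₚ.)
Qₚ = P(NH₃)·P(H₂S) = (0.0141)·(20.2) = 0.285
Qₚ = 0.285 > Kₚ = 0.106, so the reverse reaction proceeds.

reverse (toward reactants)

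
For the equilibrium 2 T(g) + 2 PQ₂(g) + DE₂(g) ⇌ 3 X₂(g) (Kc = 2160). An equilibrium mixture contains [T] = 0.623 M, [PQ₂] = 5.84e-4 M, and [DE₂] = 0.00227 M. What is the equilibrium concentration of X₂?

[X₂] = 0.00866 M

At equilibrium, Kc = [X₂]³ / ([T]²·[PQ₂]²·[DE₂]) = 2160.
([X₂])³ / ((0.623)²·(5.84e-4)²·(0.00227)) = 2160
[X₂]³ = 6.49e-7 ⇒ [X₂] = 0.00866 M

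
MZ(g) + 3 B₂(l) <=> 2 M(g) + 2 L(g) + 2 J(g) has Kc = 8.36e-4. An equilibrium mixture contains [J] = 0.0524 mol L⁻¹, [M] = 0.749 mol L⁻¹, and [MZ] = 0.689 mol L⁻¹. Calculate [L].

(B₂ is a pure liquid — omitted from Kc.)
At equilibrium, Kc = [M]²·[L]²·[J]² / [MZ] = 8.36e-4.
(0.749)²·([L])²·(0.0524)² / (0.689) = 8.36e-4
[L]² = 0.374 ⇒ [L] = 0.612 mol L⁻¹

[L] = 0.612 mol L⁻¹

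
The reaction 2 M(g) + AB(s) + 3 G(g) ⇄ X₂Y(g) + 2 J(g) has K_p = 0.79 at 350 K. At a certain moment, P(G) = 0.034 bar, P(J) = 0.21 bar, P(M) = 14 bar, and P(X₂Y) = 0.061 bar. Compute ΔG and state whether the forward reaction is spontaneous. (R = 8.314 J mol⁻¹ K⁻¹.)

ΔG = -2.38 kJ/mol; the forward reaction is spontaneous

(AB is a pure solid — omitted from Q_p.)
Q_p = P(X₂Y)·P(J)² / (P(M)²·P(G)³) = (0.061)·(0.21)² / ((14)²·(0.034)³) = 0.349
ΔG = RT ln(Q_p/K_p) = (8.314 J mol⁻¹ K⁻¹)(350 K) × ln(0.349/0.79)
   = (2.910 kJ/mol)(-0.8170) = -2.38 kJ/mol
ΔG < 0, so the forward reaction is spontaneous (proceeds forward).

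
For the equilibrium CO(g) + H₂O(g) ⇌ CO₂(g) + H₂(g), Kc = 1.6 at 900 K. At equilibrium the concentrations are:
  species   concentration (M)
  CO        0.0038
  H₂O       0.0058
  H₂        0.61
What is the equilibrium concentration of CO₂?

At equilibrium, Kc = [CO₂]·[H₂] / ([CO]·[H₂O]) = 1.6.
([CO₂])·(0.61) / ((0.0038)·(0.0058)) = 1.6
[CO₂] = 5.78×10⁻⁵ = 5.8×10⁻⁵ M

[CO₂] = 5.8×10⁻⁵ M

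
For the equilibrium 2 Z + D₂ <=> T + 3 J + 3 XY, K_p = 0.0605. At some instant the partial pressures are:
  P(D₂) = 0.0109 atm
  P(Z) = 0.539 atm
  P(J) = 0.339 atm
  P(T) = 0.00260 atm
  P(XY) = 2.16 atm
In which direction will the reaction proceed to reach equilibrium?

toward reactants

Q_p = P(T)·P(J)³·P(XY)³ / (P(Z)²·P(D₂)) = (0.00260)·(0.339)³·(2.16)³ / ((0.539)²·(0.0109)) = 0.322
Q_p = 0.322 > K_p = 0.0605, so the reverse reaction proceeds.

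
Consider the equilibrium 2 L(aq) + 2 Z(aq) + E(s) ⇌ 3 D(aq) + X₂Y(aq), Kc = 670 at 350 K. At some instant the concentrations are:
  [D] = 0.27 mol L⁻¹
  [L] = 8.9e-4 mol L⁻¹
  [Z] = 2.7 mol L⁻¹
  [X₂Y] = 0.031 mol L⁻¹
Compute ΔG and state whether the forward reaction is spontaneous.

(E is a pure solid — omitted from Qc.)
Qc = [D]³·[X₂Y] / ([L]²·[Z]²) = (0.27)³·(0.031) / ((8.9e-4)²·(2.7)²) = 106
ΔG = RT ln(Qc/Kc) = (8.314 J mol⁻¹ K⁻¹)(350 K) × ln(106/670)
   = (2.910 kJ/mol)(-1.844) = -5.37 kJ/mol
ΔG < 0, so the forward reaction is spontaneous (proceeds forward).

ΔG = -5.37 kJ/mol; the forward reaction is spontaneous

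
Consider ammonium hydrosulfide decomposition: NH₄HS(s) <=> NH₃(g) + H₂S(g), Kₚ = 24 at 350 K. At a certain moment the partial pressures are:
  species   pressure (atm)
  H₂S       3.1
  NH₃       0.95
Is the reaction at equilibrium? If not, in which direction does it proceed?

to the right

(NH₄HS is a pure solid — omitted from Qₚ.)
Qₚ = P(NH₃)·P(H₂S) = (0.95)·(3.1) = 2.9
Qₚ = 2.9 < Kₚ = 24, so the forward reaction proceeds.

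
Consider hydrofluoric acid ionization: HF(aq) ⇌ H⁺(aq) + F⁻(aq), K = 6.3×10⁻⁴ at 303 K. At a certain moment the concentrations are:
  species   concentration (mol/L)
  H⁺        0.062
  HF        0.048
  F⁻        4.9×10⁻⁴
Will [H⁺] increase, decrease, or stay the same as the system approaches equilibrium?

stay the same

Q = [H⁺]·[F⁻] / [HF] = (0.062)·(4.9×10⁻⁴) / (0.048) = 6.3×10⁻⁴
Q = 6.3×10⁻⁴ = K; the system is at equilibrium.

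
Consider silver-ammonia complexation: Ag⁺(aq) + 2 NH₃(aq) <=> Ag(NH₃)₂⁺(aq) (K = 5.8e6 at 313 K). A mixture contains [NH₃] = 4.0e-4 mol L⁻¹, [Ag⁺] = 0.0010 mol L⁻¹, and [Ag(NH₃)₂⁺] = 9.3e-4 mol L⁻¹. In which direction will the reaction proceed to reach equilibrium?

neither direction; the system is at equilibrium

Q = [Ag(NH₃)₂⁺] / ([Ag⁺]·[NH₃]²) = (9.3e-4) / ((0.0010)·(4.0e-4)²) = 5.8e6
Q = 5.8e6 = K, so the system is already at equilibrium.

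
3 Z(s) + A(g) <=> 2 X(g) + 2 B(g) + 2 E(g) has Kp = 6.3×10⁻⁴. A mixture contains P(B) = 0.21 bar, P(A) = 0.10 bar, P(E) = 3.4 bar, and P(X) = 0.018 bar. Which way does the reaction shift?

(Z is a pure solid — omitted from Qp.)
Qp = P(X)²·P(B)²·P(E)² / P(A) = (0.018)²·(0.21)²·(3.4)² / (0.10) = 0.0017
Qp = 0.0017 > Kp = 6.3×10⁻⁴, so the reverse reaction proceeds.

to the left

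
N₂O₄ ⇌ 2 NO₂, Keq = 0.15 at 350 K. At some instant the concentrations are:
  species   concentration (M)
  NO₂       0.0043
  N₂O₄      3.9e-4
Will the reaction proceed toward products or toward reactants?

Q = [NO₂]² / [N₂O₄] = (0.0043)² / (3.9e-4) = 0.047
Q = 0.047 < Keq = 0.15, so the forward reaction proceeds.

in the forward direction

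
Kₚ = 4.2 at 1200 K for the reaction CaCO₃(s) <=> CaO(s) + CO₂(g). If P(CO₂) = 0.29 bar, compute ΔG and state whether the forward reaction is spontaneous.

ΔG = -26.7 kJ/mol; the forward reaction is spontaneous

(CaCO₃, CaO are pure solids — omitted from Qₚ.)
Qₚ = P(CO₂) = 0.290
ΔG = RT ln(Qₚ/Kₚ) = (8.314 J mol⁻¹ K⁻¹)(1200 K) × ln(0.290/4.2)
   = (9.977 kJ/mol)(-2.673) = -26.7 kJ/mol
ΔG < 0, so the forward reaction is spontaneous (proceeds forward).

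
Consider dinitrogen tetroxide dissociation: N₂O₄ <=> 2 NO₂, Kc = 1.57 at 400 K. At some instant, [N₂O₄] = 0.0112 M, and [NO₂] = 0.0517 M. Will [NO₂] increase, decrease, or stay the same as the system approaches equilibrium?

increase

Qc = [NO₂]² / [N₂O₄] = (0.0517)² / (0.0112) = 0.239
Qc = 0.239 < Kc = 1.57: net forward reaction.
NO₂ is a product, so it increases.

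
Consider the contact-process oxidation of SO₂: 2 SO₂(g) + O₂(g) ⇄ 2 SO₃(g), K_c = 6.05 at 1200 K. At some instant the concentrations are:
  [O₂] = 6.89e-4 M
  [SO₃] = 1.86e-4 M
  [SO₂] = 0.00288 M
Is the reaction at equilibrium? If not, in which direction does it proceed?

neither direction; the system is at equilibrium

Q_c = [SO₃]² / ([SO₂]²·[O₂]) = (1.86e-4)² / ((0.00288)²·(6.89e-4)) = 6.05
Q_c = 6.05 = K_c, so the system is already at equilibrium.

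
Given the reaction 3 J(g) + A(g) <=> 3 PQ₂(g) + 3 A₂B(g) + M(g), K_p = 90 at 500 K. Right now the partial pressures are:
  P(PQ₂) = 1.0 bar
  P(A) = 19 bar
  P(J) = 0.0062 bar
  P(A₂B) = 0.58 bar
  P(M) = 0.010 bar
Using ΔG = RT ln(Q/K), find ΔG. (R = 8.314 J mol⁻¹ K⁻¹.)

Q_p = P(PQ₂)³·P(A₂B)³·P(M) / (P(J)³·P(A)) = (1.0)³·(0.58)³·(0.010) / ((0.0062)³·(19)) = 431
ΔG = RT ln(Q_p/K_p) = (8.314 J mol⁻¹ K⁻¹)(500 K) × ln(431/90)
   = (4.157 kJ/mol)(1.566) = 6.51 kJ/mol
ΔG > 0, so the forward reaction is non-spontaneous (proceeds in reverse).

ΔG = 6.51 kJ/mol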